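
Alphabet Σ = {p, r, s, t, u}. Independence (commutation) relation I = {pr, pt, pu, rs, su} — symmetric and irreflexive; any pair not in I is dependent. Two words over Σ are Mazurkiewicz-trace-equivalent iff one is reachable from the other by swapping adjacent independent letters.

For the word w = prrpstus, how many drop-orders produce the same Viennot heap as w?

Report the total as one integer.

20

piece 0:p — minimal
piece 1:r — minimal
piece 2:r rests on {1:r}
piece 3:p rests on {0:p}
piece 4:s rests on {3:p}
piece 5:t rests on {2:r, 4:s}
piece 6:u rests on {5:t}
piece 7:s rests on {5:t}
minimal pieces: {0:p, 1:r}
ways to finish when only these pieces remain (= sum over removing one remaining piece with nothing left below it):
  1 left: {6}→1  {7}→1
  2 left: {6,7}→2
  3 left: {5,6,7}→2
  4 left: {2,5,6,7}→2  {4,5,6,7}→2
  5 left: {1,2,5,6,7}→2  {2,4,5,6,7}→4  {3,4,5,6,7}→2
  6 left: {0,3,4,5,6,7}→2  {1,2,4,5,6,7}→6  {2,3,4,5,6,7}→6
  placing 0:p first → 12 extensions
  placing 1:r first → 8 extensions
total linear extensions = 20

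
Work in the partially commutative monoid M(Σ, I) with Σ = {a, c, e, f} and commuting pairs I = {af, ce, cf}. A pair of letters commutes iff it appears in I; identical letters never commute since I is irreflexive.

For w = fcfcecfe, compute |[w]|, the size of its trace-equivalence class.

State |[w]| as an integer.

piece 0:f — minimal
piece 1:c — minimal
piece 2:f rests on {0:f}
piece 3:c rests on {1:c}
piece 4:e rests on {2:f}
piece 5:c rests on {3:c}
piece 6:f rests on {4:e}
piece 7:e rests on {6:f}
minimal pieces: {0:f, 1:c}
ways to finish when only these pieces remain (= sum over removing one remaining piece with nothing left below it):
  1 left: {5}→1  {7}→1
  2 left: {3,5}→1  {5,7}→2  {6,7}→1
  3 left: {1,3,5}→1  {3,5,7}→3  {4,6,7}→1  {5,6,7}→3
  4 left: {1,3,5,7}→4  {2,4,6,7}→1  {3,5,6,7}→6  {4,5,6,7}→4
  5 left: {0,2,4,6,7}→1  {1,3,5,6,7}→10  {2,4,5,6,7}→5  {3,4,5,6,7}→10
  6 left: {0,2,4,5,6,7}→6  {1,3,4,5,6,7}→20  {2,3,4,5,6,7}→15
  placing 0:f first → 35 extensions
  placing 1:c first → 21 extensions
total linear extensions = 56

56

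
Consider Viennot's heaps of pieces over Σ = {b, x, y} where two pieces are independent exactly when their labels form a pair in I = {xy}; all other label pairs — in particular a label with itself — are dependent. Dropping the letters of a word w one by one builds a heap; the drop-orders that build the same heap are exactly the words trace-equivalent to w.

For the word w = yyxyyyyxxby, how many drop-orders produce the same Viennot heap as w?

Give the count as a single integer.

84

drop 0:y onto floor
drop 1:y onto {0:y}
drop 2:x onto floor
drop 3:y onto {1:y}
drop 4:y onto {3:y}
drop 5:y onto {4:y}
drop 6:y onto {5:y}
drop 7:x onto {2:x}
drop 8:x onto {7:x}
drop 9:b onto {6:y, 8:x}
drop 10:y onto {9:b}
ground layer = {0:y, 2:x}
drop-orders for the pieces not yet dropped (sum over which currently-grounded one goes next):
  1 to go: {10} 1
  2 to go: {9,10} 1
  3 to go: {6,9,10} 1  {8,9,10} 1
  4 to go: {5,6,9,10} 1  {6,8,9,10} 2  {7,8,9,10} 1
  5 to go: {2,7,8,9,10} 1  {4,5,6,9,10} 1  {5,6,8,9,10} 3  {6,7,8,9,10} 3
  6 to go: {2,6,7,8,9,10} 4  {3,4,5,6,9,10} 1  {4,5,6,8,9,10} 4  {5,6,7,8,9,10} 6
  7 to go: {1,3,4,5,6,9,10} 1  {2,5,6,7,8,9,10} 10  {3,4,5,6,8,9,10} 5  {4,5,6,7,8,9,10} 10
  8 to go: {0,1,3,4,5,6,9,10} 1  {1,3,4,5,6,8,9,10} 6  {2,4,5,6,7,8,9,10} 20  {3,4,5,6,7,8,9,10} 15
  9 to go: {0,1,3,4,5,6,8,9,10} 7  {1,3,4,5,6,7,8,9,10} 21  {2,3,4,5,6,7,8,9,10} 35
  if 0:y drops first: 56 orders
  if 2:x drops first: 28 orders
heap linearizations: 84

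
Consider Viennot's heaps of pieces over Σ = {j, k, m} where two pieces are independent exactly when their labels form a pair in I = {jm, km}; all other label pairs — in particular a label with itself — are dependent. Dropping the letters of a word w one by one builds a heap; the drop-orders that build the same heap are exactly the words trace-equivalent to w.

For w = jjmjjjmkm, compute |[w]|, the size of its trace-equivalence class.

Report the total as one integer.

drop 0:j onto floor
drop 1:j onto {0:j}
drop 2:m onto floor
drop 3:j onto {1:j}
drop 4:j onto {3:j}
drop 5:j onto {4:j}
drop 6:m onto {2:m}
drop 7:k onto {5:j}
drop 8:m onto {6:m}
ground layer = {0:j, 2:m}
drop-orders for the pieces not yet dropped (sum over which currently-grounded one goes next):
  1 to go: {7} 1  {8} 1
  2 to go: {5,7} 1  {6,8} 1  {7,8} 2
  3 to go: {2,6,8} 1  {4,5,7} 1  {5,7,8} 3  {6,7,8} 3
  4 to go: {2,6,7,8} 4  {3,4,5,7} 1  {4,5,7,8} 4  {5,6,7,8} 6
  5 to go: {1,3,4,5,7} 1  {2,5,6,7,8} 10  {3,4,5,7,8} 5  {4,5,6,7,8} 10
  6 to go: {0,1,3,4,5,7} 1  {1,3,4,5,7,8} 6  {2,4,5,6,7,8} 20  {3,4,5,6,7,8} 15
  7 to go: {0,1,3,4,5,7,8} 7  {1,3,4,5,6,7,8} 21  {2,3,4,5,6,7,8} 35
  if 0:j drops first: 56 orders
  if 2:m drops first: 28 orders
heap linearizations: 84

84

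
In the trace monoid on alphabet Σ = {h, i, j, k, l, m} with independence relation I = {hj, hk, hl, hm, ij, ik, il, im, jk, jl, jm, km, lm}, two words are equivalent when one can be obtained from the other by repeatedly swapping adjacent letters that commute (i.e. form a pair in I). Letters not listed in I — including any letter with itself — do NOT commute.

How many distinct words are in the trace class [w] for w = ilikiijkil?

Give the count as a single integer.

#0=i has no predecessor
#1=l has no predecessor
#2=i depends on [0:i]
#3=k depends on [1:l]
#4=i depends on [2:i]
#5=i depends on [4:i]
#6=j has no predecessor
#7=k depends on [3:k]
#8=i depends on [5:i]
#9=l depends on [7:k]
sources: [0:i, 1:l, 6:j]
N(rest) = Σ N(rest − s) over sources s of rest; N(one piece) = 1:
  size 1 → [6]=1  [8]=1  [9]=1
  size 2 → [5,8]=1  [6,8]=2  [6,9]=2  [7,9]=1  [8,9]=2
  size 3 → [3,7,9]=1  [4,5,8]=1  [5,6,8]=3  [5,8,9]=3  [6,7,9]=3  [6,8,9]=6  [7,8,9]=3
  size 4 → [1,3,7,9]=1  [2,4,5,8]=1  [3,6,7,9]=4  [3,7,8,9]=4  [4,5,6,8]=4  [4,5,8,9]=4  [5,6,8,9]=12  [5,7,8,9]=6  [6,7,8,9]=12
  size 5 → [0,2,4,5,8]=1  [1,3,6,7,9]=5  [1,3,7,8,9]=5  [2,4,5,6,8]=5  [2,4,5,8,9]=5  [3,5,7,8,9]=10  [3,6,7,8,9]=20  [4,5,6,8,9]=20  [4,5,7,8,9]=10  [5,6,7,8,9]=30
  size 6 → [0,2,4,5,6,8]=6  [0,2,4,5,8,9]=6  [1,3,5,7,8,9]=15  [1,3,6,7,8,9]=30  [2,4,5,6,8,9]=30  [2,4,5,7,8,9]=15  [3,4,5,7,8,9]=20  [3,5,6,7,8,9]=60  [4,5,6,7,8,9]=60
  size 7 → [0,2,4,5,6,8,9]=42  [0,2,4,5,7,8,9]=21  [1,3,4,5,7,8,9]=35  [1,3,5,6,7,8,9]=105  [2,3,4,5,7,8,9]=35  [2,4,5,6,7,8,9]=105  [3,4,5,6,7,8,9]=140
  size 8 → [0,2,3,4,5,7,8,9]=56  [0,2,4,5,6,7,8,9]=168  [1,2,3,4,5,7,8,9]=70  [1,3,4,5,6,7,8,9]=280  [2,3,4,5,6,7,8,9]=280
  first=0(i) contributes 630
  first=1(l) contributes 504
  first=6(j) contributes 126
|[w]| = 1260

1260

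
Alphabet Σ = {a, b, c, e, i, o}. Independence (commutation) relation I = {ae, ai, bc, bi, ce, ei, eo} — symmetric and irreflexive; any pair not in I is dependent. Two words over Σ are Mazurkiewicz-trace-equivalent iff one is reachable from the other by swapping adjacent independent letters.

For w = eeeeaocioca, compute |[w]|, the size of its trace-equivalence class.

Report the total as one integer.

0(e) covers ∅
1(e) covers 0:e
2(e) covers 1:e
3(e) covers 2:e
4(a) covers ∅
5(o) covers 4:a
6(c) covers 5:o
7(i) covers 6:c
8(o) covers 7:i
9(c) covers 8:o
10(a) covers 9:c
floor of heap: 0:e, 4:a
completions by unplaced set U, small U first (add the entries for U minus each lowest piece of U):
  |U|=1: {3}:1  {10}:1
  |U|=2: {2,3}:1  {3,10}:2  {9,10}:1
  |U|=3: {1,2,3}:1  {2,3,10}:3  {3,9,10}:3  {8,9,10}:1
  |U|=4: {0,1,2,3}:1  {1,2,3,10}:4  {2,3,9,10}:6  {3,8,9,10}:4  {7,8,9,10}:1
  |U|=5: {0,1,2,3,10}:5  {1,2,3,9,10}:10  {2,3,8,9,10}:10  {3,7,8,9,10}:5  {6,7,8,9,10}:1
  |U|=6: {0,1,2,3,9,10}:15  {1,2,3,8,9,10}:20  {2,3,7,8,9,10}:15  {3,6,7,8,9,10}:6  {5,6,7,8,9,10}:1
  |U|=7: {0,1,2,3,8,9,10}:35  {1,2,3,7,8,9,10}:35  {2,3,6,7,8,9,10}:21  {3,5,6,7,8,9,10}:7  {4,5,6,7,8,9,10}:1
  |U|=8: {0,1,2,3,7,8,9,10}:70  {1,2,3,6,7,8,9,10}:56  {2,3,5,6,7,8,9,10}:28  {3,4,5,6,7,8,9,10}:8
  |U|=9: {0,1,2,3,6,7,8,9,10}:126  {1,2,3,5,6,7,8,9,10}:84  {2,3,4,5,6,7,8,9,10}:36
  start at 0(e): 120
  start at 4(a): 210
sum over floor = 330

330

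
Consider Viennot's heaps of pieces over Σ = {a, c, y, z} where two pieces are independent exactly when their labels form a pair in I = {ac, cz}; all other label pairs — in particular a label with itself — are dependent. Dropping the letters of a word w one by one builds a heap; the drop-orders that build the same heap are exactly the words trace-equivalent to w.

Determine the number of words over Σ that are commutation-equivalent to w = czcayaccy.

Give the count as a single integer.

piece 0:c — minimal
piece 1:z — minimal
piece 2:c rests on {0:c}
piece 3:a rests on {1:z}
piece 4:y rests on {2:c, 3:a}
piece 5:a rests on {4:y}
piece 6:c rests on {4:y}
piece 7:c rests on {6:c}
piece 8:y rests on {5:a, 7:c}
minimal pieces: {0:c, 1:z}
ways to finish when only these pieces remain (= sum over removing one remaining piece with nothing left below it):
  1 left: {8}→1
  2 left: {5,8}→1  {7,8}→1
  3 left: {5,7,8}→2  {6,7,8}→1
  4 left: {5,6,7,8}→3
  5 left: {4,5,6,7,8}→3
  6 left: {2,4,5,6,7,8}→3  {3,4,5,6,7,8}→3
  7 left: {0,2,4,5,6,7,8}→3  {1,3,4,5,6,7,8}→3  {2,3,4,5,6,7,8}→6
  placing 0:c first → 9 extensions
  placing 1:z first → 9 extensions
total linear extensions = 18

18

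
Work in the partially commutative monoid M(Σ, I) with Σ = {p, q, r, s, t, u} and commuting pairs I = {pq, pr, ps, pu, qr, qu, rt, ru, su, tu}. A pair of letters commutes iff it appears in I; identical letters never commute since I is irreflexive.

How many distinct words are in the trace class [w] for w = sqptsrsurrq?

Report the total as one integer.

drop 0:s onto floor
drop 1:q onto {0:s}
drop 2:p onto floor
drop 3:t onto {1:q, 2:p}
drop 4:s onto {3:t}
drop 5:r onto {4:s}
drop 6:s onto {5:r}
drop 7:u onto floor
drop 8:r onto {6:s}
drop 9:r onto {8:r}
drop 10:q onto {6:s}
ground layer = {0:s, 2:p, 7:u}
drop-orders for the pieces not yet dropped (sum over which currently-grounded one goes next):
  1 to go: {7} 1  {9} 1  {10} 1
  2 to go: {7,9} 2  {7,10} 2  {8,9} 1  {9,10} 2
  3 to go: {7,8,9} 3  {7,9,10} 6  {8,9,10} 3
  4 to go: {6,8,9,10} 3  {7,8,9,10} 12
  5 to go: {5,6,8,9,10} 3  {6,7,8,9,10} 15
  6 to go: {4,5,6,8,9,10} 3  {5,6,7,8,9,10} 18
  7 to go: {3,4,5,6,8,9,10} 3  {4,5,6,7,8,9,10} 21
  8 to go: {1,3,4,5,6,8,9,10} 3  {2,3,4,5,6,8,9,10} 3  {3,4,5,6,7,8,9,10} 24
  9 to go: {0,1,3,4,5,6,8,9,10} 3  {1,2,3,4,5,6,8,9,10} 6  {1,3,4,5,6,7,8,9,10} 27  {2,3,4,5,6,7,8,9,10} 27
  if 0:s drops first: 60 orders
  if 2:p drops first: 30 orders
  if 7:u drops first: 9 orders
heap linearizations: 99

99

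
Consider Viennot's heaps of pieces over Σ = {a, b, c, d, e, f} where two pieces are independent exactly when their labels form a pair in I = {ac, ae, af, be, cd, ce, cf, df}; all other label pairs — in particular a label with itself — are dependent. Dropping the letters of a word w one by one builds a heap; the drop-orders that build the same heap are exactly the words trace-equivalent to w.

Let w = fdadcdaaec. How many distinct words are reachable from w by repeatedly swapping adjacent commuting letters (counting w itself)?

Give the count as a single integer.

810

piece 0:f — minimal
piece 1:d — minimal
piece 2:a rests on {1:d}
piece 3:d rests on {2:a}
piece 4:c — minimal
piece 5:d rests on {3:d}
piece 6:a rests on {5:d}
piece 7:a rests on {6:a}
piece 8:e rests on {0:f, 5:d}
piece 9:c rests on {4:c}
minimal pieces: {0:f, 1:d, 4:c}
ways to finish when only these pieces remain (= sum over removing one remaining piece with nothing left below it):
  1 left: {7}→1  {8}→1  {9}→1
  2 left: {0,8}→1  {4,9}→1  {6,7}→1  {7,8}→2  {7,9}→2  {8,9}→2
  3 left: {0,7,8}→3  {0,8,9}→3  {4,7,9}→3  {4,8,9}→3  {6,7,8}→3  {6,7,9}→3  {7,8,9}→6
  4 left: {0,4,8,9}→6  {0,6,7,8}→6  {0,7,8,9}→12  {4,6,7,9}→6  {4,7,8,9}→12  {5,6,7,8}→3  {6,7,8,9}→12
  5 left: {0,4,7,8,9}→30  {0,5,6,7,8}→9  {0,6,7,8,9}→30  {3,5,6,7,8}→3  {4,6,7,8,9}→30  {5,6,7,8,9}→15
  6 left: {0,3,5,6,7,8}→12  {0,4,6,7,8,9}→90  {0,5,6,7,8,9}→54  {2,3,5,6,7,8}→3  {3,5,6,7,8,9}→18  {4,5,6,7,8,9}→45
  7 left: {0,2,3,5,6,7,8}→15  {0,3,5,6,7,8,9}→84  {0,4,5,6,7,8,9}→189  {1,2,3,5,6,7,8}→3  {2,3,5,6,7,8,9}→21  {3,4,5,6,7,8,9}→63
  8 left: {0,1,2,3,5,6,7,8}→18  {0,2,3,5,6,7,8,9}→120  {0,3,4,5,6,7,8,9}→336  {1,2,3,5,6,7,8,9}→24  {2,3,4,5,6,7,8,9}→84
  placing 0:f first → 108 extensions
  placing 1:d first → 540 extensions
  placing 4:c first → 162 extensions
total linear extensions = 810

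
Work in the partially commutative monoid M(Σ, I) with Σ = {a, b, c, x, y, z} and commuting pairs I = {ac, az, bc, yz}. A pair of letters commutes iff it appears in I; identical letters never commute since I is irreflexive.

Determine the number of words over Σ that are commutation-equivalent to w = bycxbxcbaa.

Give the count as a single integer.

drop 0:b onto floor
drop 1:y onto {0:b}
drop 2:c onto {1:y}
drop 3:x onto {2:c}
drop 4:b onto {3:x}
drop 5:x onto {4:b}
drop 6:c onto {5:x}
drop 7:b onto {5:x}
drop 8:a onto {7:b}
drop 9:a onto {8:a}
ground layer = {0:b}
drop-orders for the pieces not yet dropped (sum over which currently-grounded one goes next):
  1 to go: {6} 1  {9} 1
  2 to go: {6,9} 2  {8,9} 1
  3 to go: {6,8,9} 3  {7,8,9} 1
  4 to go: {6,7,8,9} 4
  5 to go: {5,6,7,8,9} 4
  6 to go: {4,5,6,7,8,9} 4
  7 to go: {3,4,5,6,7,8,9} 4
  8 to go: {2,3,4,5,6,7,8,9} 4
  if 0:b drops first: 4 orders

4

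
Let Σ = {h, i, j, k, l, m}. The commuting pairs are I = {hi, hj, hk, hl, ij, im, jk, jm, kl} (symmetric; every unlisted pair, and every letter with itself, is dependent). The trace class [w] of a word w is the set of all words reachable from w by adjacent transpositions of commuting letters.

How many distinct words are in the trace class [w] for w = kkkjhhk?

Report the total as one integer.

105

0(k) covers ∅
1(k) covers 0:k
2(k) covers 1:k
3(j) covers ∅
4(h) covers ∅
5(h) covers 4:h
6(k) covers 2:k
floor of heap: 0:k, 3:j, 4:h
completions by unplaced set U, small U first (add the entries for U minus each lowest piece of U):
  |U|=1: {3}:1  {5}:1  {6}:1
  |U|=2: {2,6}:1  {3,5}:2  {3,6}:2  {4,5}:1  {5,6}:2
  |U|=3: {1,2,6}:1  {2,3,6}:3  {2,5,6}:3  {3,4,5}:3  {3,5,6}:6  {4,5,6}:3
  |U|=4: {0,1,2,6}:1  {1,2,3,6}:4  {1,2,5,6}:4  {2,3,5,6}:12  {2,4,5,6}:6  {3,4,5,6}:12
  |U|=5: {0,1,2,3,6}:5  {0,1,2,5,6}:5  {1,2,3,5,6}:20  {1,2,4,5,6}:10  {2,3,4,5,6}:30
  start at 0(k): 60
  start at 3(j): 15
  start at 4(h): 30
sum over floor = 105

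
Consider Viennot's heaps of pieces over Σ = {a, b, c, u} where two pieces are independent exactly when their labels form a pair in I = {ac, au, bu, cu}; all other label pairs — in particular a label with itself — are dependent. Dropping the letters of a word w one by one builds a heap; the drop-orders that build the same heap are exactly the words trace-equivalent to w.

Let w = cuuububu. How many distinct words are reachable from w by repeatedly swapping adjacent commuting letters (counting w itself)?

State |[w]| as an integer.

56

drop 0:c onto floor
drop 1:u onto floor
drop 2:u onto {1:u}
drop 3:u onto {2:u}
drop 4:b onto {0:c}
drop 5:u onto {3:u}
drop 6:b onto {4:b}
drop 7:u onto {5:u}
ground layer = {0:c, 1:u}
drop-orders for the pieces not yet dropped (sum over which currently-grounded one goes next):
  1 to go: {6} 1  {7} 1
  2 to go: {4,6} 1  {5,7} 1  {6,7} 2
  3 to go: {0,4,6} 1  {3,5,7} 1  {4,6,7} 3  {5,6,7} 3
  4 to go: {0,4,6,7} 4  {2,3,5,7} 1  {3,5,6,7} 4  {4,5,6,7} 6
  5 to go: {0,4,5,6,7} 10  {1,2,3,5,7} 1  {2,3,5,6,7} 5  {3,4,5,6,7} 10
  6 to go: {0,3,4,5,6,7} 20  {1,2,3,5,6,7} 6  {2,3,4,5,6,7} 15
  if 0:c drops first: 21 orders
  if 1:u drops first: 35 orders
heap linearizations: 56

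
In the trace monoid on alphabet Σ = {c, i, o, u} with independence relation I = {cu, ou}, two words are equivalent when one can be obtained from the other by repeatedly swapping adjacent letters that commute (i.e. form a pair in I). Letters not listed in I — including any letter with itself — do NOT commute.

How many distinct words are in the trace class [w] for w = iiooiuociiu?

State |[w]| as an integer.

3

piece 0:i — minimal
piece 1:i rests on {0:i}
piece 2:o rests on {1:i}
piece 3:o rests on {2:o}
piece 4:i rests on {3:o}
piece 5:u rests on {4:i}
piece 6:o rests on {4:i}
piece 7:c rests on {6:o}
piece 8:i rests on {5:u, 7:c}
piece 9:i rests on {8:i}
piece 10:u rests on {9:i}
minimal pieces: {0:i}
ways to finish when only these pieces remain (= sum over removing one remaining piece with nothing left below it):
  1 left: {10}→1
  2 left: {9,10}→1
  3 left: {8,9,10}→1
  4 left: {5,8,9,10}→1  {7,8,9,10}→1
  5 left: {5,7,8,9,10}→2  {6,7,8,9,10}→1
  6 left: {5,6,7,8,9,10}→3
  7 left: {4,5,6,7,8,9,10}→3
  8 left: {3,4,5,6,7,8,9,10}→3
  9 left: {2,3,4,5,6,7,8,9,10}→3
  placing 0:i first → 3 extensions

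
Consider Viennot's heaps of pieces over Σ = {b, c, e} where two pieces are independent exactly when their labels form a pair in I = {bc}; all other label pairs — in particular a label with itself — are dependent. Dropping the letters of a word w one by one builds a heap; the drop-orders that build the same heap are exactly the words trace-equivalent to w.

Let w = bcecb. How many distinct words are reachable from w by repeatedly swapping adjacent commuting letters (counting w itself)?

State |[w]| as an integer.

0(b) covers ∅
1(c) covers ∅
2(e) covers 0:b, 1:c
3(c) covers 2:e
4(b) covers 2:e
floor of heap: 0:b, 1:c
completions by unplaced set U, small U first (add the entries for U minus each lowest piece of U):
  |U|=1: {3}:1  {4}:1
  |U|=2: {3,4}:2
  |U|=3: {2,3,4}:2
  start at 0(b): 2
  start at 1(c): 2
sum over floor = 4

4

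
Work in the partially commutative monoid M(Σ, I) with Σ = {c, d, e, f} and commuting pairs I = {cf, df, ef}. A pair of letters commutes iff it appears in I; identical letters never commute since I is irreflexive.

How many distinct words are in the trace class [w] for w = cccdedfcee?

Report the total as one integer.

0(c) covers ∅
1(c) covers 0:c
2(c) covers 1:c
3(d) covers 2:c
4(e) covers 3:d
5(d) covers 4:e
6(f) covers ∅
7(c) covers 5:d
8(e) covers 7:c
9(e) covers 8:e
floor of heap: 0:c, 6:f
completions by unplaced set U, small U first (add the entries for U minus each lowest piece of U):
  |U|=1: {6}:1  {9}:1
  |U|=2: {6,9}:2  {8,9}:1
  |U|=3: {6,8,9}:3  {7,8,9}:1
  |U|=4: {5,7,8,9}:1  {6,7,8,9}:4
  |U|=5: {4,5,7,8,9}:1  {5,6,7,8,9}:5
  |U|=6: {3,4,5,7,8,9}:1  {4,5,6,7,8,9}:6
  |U|=7: {2,3,4,5,7,8,9}:1  {3,4,5,6,7,8,9}:7
  |U|=8: {1,2,3,4,5,7,8,9}:1  {2,3,4,5,6,7,8,9}:8
  start at 0(c): 9
  start at 6(f): 1
sum over floor = 10

10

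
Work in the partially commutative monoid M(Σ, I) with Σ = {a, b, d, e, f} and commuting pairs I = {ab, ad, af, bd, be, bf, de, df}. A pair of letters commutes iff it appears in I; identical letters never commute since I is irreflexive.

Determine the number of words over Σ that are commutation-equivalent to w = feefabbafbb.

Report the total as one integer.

0(f) covers ∅
1(e) covers 0:f
2(e) covers 1:e
3(f) covers 2:e
4(a) covers 2:e
5(b) covers ∅
6(b) covers 5:b
7(a) covers 4:a
8(f) covers 3:f
9(b) covers 6:b
10(b) covers 9:b
floor of heap: 0:f, 5:b
completions by unplaced set U, small U first (add the entries for U minus each lowest piece of U):
  |U|=1: {7}:1  {8}:1  {10}:1
  |U|=2: {3,8}:1  {4,7}:1  {7,8}:2  {7,10}:2  {8,10}:2  {9,10}:1
  |U|=3: {3,7,8}:3  {3,8,10}:3  {4,7,8}:3  {4,7,10}:3  {6,9,10}:1  {7,8,10}:6  {7,9,10}:3  {8,9,10}:3
  |U|=4: {3,4,7,8}:6  {3,7,8,10}:12  {3,8,9,10}:6  {4,7,8,10}:12  {4,7,9,10}:6  {5,6,9,10}:1  {6,7,9,10}:4  {6,8,9,10}:4  {7,8,9,10}:12
  |U|=5: {2,3,4,7,8}:6  {3,4,7,8,10}:30  {3,6,8,9,10}:10  {3,7,8,9,10}:30  {4,6,7,9,10}:10  {4,7,8,9,10}:30  {5,6,7,9,10}:5  {5,6,8,9,10}:5  {6,7,8,9,10}:20
  |U|=6: {1,2,3,4,7,8}:6  {2,3,4,7,8,10}:36  {3,4,7,8,9,10}:90  {3,5,6,8,9,10}:15  {3,6,7,8,9,10}:60  {4,5,6,7,9,10}:15  {4,6,7,8,9,10}:60  {5,6,7,8,9,10}:30
  |U|=7: {0,1,2,3,4,7,8}:6  {1,2,3,4,7,8,10}:42  {2,3,4,7,8,9,10}:126  {3,4,6,7,8,9,10}:210  {3,5,6,7,8,9,10}:105  {4,5,6,7,8,9,10}:105
  |U|=8: {0,1,2,3,4,7,8,10}:48  {1,2,3,4,7,8,9,10}:168  {2,3,4,6,7,8,9,10}:336  {3,4,5,6,7,8,9,10}:420
  |U|=9: {0,1,2,3,4,7,8,9,10}:216  {1,2,3,4,6,7,8,9,10}:504  {2,3,4,5,6,7,8,9,10}:756
  start at 0(f): 1260
  start at 5(b): 720
sum over floor = 1980

1980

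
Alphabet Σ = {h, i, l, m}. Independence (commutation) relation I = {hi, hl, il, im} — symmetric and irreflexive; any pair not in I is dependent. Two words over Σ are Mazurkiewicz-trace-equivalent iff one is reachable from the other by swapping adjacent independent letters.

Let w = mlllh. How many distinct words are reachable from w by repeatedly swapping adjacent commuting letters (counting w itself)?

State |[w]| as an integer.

4

0(m) covers ∅
1(l) covers 0:m
2(l) covers 1:l
3(l) covers 2:l
4(h) covers 0:m
floor of heap: 0:m
completions by unplaced set U, small U first (add the entries for U minus each lowest piece of U):
  |U|=1: {3}:1  {4}:1
  |U|=2: {2,3}:1  {3,4}:2
  |U|=3: {1,2,3}:1  {2,3,4}:3
  start at 0(m): 4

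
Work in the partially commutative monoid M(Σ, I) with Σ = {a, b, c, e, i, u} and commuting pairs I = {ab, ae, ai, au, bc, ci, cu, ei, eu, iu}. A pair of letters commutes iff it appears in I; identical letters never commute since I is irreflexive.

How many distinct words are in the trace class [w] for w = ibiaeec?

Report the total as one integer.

drop 0:i onto floor
drop 1:b onto {0:i}
drop 2:i onto {1:b}
drop 3:a onto floor
drop 4:e onto {1:b}
drop 5:e onto {4:e}
drop 6:c onto {3:a, 5:e}
ground layer = {0:i, 3:a}
drop-orders for the pieces not yet dropped (sum over which currently-grounded one goes next):
  1 to go: {2} 1  {6} 1
  2 to go: {2,6} 2  {3,6} 1  {5,6} 1
  3 to go: {2,3,6} 3  {2,5,6} 3  {3,5,6} 2  {4,5,6} 1
  4 to go: {2,3,5,6} 8  {2,4,5,6} 4  {3,4,5,6} 3
  5 to go: {1,2,4,5,6} 4  {2,3,4,5,6} 15
  if 0:i drops first: 19 orders
  if 3:a drops first: 4 orders
heap linearizations: 23

23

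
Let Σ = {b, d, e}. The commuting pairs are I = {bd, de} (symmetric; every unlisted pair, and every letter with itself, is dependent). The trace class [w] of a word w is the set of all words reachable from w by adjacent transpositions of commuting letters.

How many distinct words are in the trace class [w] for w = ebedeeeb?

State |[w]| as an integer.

8

drop 0:e onto floor
drop 1:b onto {0:e}
drop 2:e onto {1:b}
drop 3:d onto floor
drop 4:e onto {2:e}
drop 5:e onto {4:e}
drop 6:e onto {5:e}
drop 7:b onto {6:e}
ground layer = {0:e, 3:d}
drop-orders for the pieces not yet dropped (sum over which currently-grounded one goes next):
  1 to go: {3} 1  {7} 1
  2 to go: {3,7} 2  {6,7} 1
  3 to go: {3,6,7} 3  {5,6,7} 1
  4 to go: {3,5,6,7} 4  {4,5,6,7} 1
  5 to go: {2,4,5,6,7} 1  {3,4,5,6,7} 5
  6 to go: {1,2,4,5,6,7} 1  {2,3,4,5,6,7} 6
  if 0:e drops first: 7 orders
  if 3:d drops first: 1 orders
heap linearizations: 8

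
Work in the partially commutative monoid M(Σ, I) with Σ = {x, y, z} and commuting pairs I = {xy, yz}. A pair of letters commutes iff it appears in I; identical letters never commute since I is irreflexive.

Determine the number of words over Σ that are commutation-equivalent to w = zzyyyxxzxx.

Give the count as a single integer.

drop 0:z onto floor
drop 1:z onto {0:z}
drop 2:y onto floor
drop 3:y onto {2:y}
drop 4:y onto {3:y}
drop 5:x onto {1:z}
drop 6:x onto {5:x}
drop 7:z onto {6:x}
drop 8:x onto {7:z}
drop 9:x onto {8:x}
ground layer = {0:z, 2:y}
drop-orders for the pieces not yet dropped (sum over which currently-grounded one goes next):
  1 to go: {4} 1  {9} 1
  2 to go: {3,4} 1  {4,9} 2  {8,9} 1
  3 to go: {2,3,4} 1  {3,4,9} 3  {4,8,9} 3  {7,8,9} 1
  4 to go: {2,3,4,9} 4  {3,4,8,9} 6  {4,7,8,9} 4  {6,7,8,9} 1
  5 to go: {2,3,4,8,9} 10  {3,4,7,8,9} 10  {4,6,7,8,9} 5  {5,6,7,8,9} 1
  6 to go: {1,5,6,7,8,9} 1  {2,3,4,7,8,9} 20  {3,4,6,7,8,9} 15  {4,5,6,7,8,9} 6
  7 to go: {0,1,5,6,7,8,9} 1  {1,4,5,6,7,8,9} 7  {2,3,4,6,7,8,9} 35  {3,4,5,6,7,8,9} 21
  8 to go: {0,1,4,5,6,7,8,9} 8  {1,3,4,5,6,7,8,9} 28  {2,3,4,5,6,7,8,9} 56
  if 0:z drops first: 84 orders
  if 2:y drops first: 36 orders
heap linearizations: 120

120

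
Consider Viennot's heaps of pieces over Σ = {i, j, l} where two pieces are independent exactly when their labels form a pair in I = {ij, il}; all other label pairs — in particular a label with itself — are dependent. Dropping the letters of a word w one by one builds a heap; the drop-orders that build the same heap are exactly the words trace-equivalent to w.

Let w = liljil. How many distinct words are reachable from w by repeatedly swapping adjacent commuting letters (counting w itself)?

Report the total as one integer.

drop 0:l onto floor
drop 1:i onto floor
drop 2:l onto {0:l}
drop 3:j onto {2:l}
drop 4:i onto {1:i}
drop 5:l onto {3:j}
ground layer = {0:l, 1:i}
drop-orders for the pieces not yet dropped (sum over which currently-grounded one goes next):
  1 to go: {4} 1  {5} 1
  2 to go: {1,4} 1  {3,5} 1  {4,5} 2
  3 to go: {1,4,5} 3  {2,3,5} 1  {3,4,5} 3
  4 to go: {0,2,3,5} 1  {1,3,4,5} 6  {2,3,4,5} 4
  if 0:l drops first: 10 orders
  if 1:i drops first: 5 orders
heap linearizations: 15

15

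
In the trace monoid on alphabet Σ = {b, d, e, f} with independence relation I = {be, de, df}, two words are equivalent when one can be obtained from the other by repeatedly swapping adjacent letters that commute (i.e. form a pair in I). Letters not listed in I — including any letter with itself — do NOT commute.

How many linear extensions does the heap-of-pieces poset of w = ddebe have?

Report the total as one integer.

#0=d has no predecessor
#1=d depends on [0:d]
#2=e has no predecessor
#3=b depends on [1:d]
#4=e depends on [2:e]
sources: [0:d, 2:e]
N(rest) = Σ N(rest − s) over sources s of rest; N(one piece) = 1:
  size 1 → [3]=1  [4]=1
  size 2 → [1,3]=1  [2,4]=1  [3,4]=2
  size 3 → [0,1,3]=1  [1,3,4]=3  [2,3,4]=3
  first=0(d) contributes 6
  first=2(e) contributes 4
|[w]| = 10

10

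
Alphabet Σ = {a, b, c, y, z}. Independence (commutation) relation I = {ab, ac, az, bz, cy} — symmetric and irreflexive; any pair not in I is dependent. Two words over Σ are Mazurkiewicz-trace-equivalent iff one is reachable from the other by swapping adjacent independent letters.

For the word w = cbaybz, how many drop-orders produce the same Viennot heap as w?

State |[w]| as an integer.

6

0(c) covers ∅
1(b) covers 0:c
2(a) covers ∅
3(y) covers 1:b, 2:a
4(b) covers 3:y
5(z) covers 3:y
floor of heap: 0:c, 2:a
completions by unplaced set U, small U first (add the entries for U minus each lowest piece of U):
  |U|=1: {4}:1  {5}:1
  |U|=2: {4,5}:2
  |U|=3: {3,4,5}:2
  |U|=4: {1,3,4,5}:2  {2,3,4,5}:2
  start at 0(c): 4
  start at 2(a): 2
sum over floor = 6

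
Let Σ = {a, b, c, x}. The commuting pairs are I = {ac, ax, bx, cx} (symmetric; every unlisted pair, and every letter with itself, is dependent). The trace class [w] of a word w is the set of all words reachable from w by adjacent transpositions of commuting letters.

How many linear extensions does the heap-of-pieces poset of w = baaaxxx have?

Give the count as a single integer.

35

#0=b has no predecessor
#1=a depends on [0:b]
#2=a depends on [1:a]
#3=a depends on [2:a]
#4=x has no predecessor
#5=x depends on [4:x]
#6=x depends on [5:x]
sources: [0:b, 4:x]
N(rest) = Σ N(rest − s) over sources s of rest; N(one piece) = 1:
  size 1 → [3]=1  [6]=1
  size 2 → [2,3]=1  [3,6]=2  [5,6]=1
  size 3 → [1,2,3]=1  [2,3,6]=3  [3,5,6]=3  [4,5,6]=1
  size 4 → [0,1,2,3]=1  [1,2,3,6]=4  [2,3,5,6]=6  [3,4,5,6]=4
  size 5 → [0,1,2,3,6]=5  [1,2,3,5,6]=10  [2,3,4,5,6]=10
  first=0(b) contributes 20
  first=4(x) contributes 15
|[w]| = 35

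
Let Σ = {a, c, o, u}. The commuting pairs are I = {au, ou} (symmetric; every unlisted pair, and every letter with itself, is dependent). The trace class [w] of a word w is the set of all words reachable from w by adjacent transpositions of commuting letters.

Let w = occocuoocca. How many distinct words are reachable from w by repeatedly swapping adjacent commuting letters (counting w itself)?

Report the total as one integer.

0(o) covers ∅
1(c) covers 0:o
2(c) covers 1:c
3(o) covers 2:c
4(c) covers 3:o
5(u) covers 4:c
6(o) covers 4:c
7(o) covers 6:o
8(c) covers 5:u, 7:o
9(c) covers 8:c
10(a) covers 9:c
floor of heap: 0:o
completions by unplaced set U, small U first (add the entries for U minus each lowest piece of U):
  |U|=1: {10}:1
  |U|=2: {9,10}:1
  |U|=3: {8,9,10}:1
  |U|=4: {5,8,9,10}:1  {7,8,9,10}:1
  |U|=5: {5,7,8,9,10}:2  {6,7,8,9,10}:1
  |U|=6: {5,6,7,8,9,10}:3
  |U|=7: {4,5,6,7,8,9,10}:3
  |U|=8: {3,4,5,6,7,8,9,10}:3
  |U|=9: {2,3,4,5,6,7,8,9,10}:3
  start at 0(o): 3

3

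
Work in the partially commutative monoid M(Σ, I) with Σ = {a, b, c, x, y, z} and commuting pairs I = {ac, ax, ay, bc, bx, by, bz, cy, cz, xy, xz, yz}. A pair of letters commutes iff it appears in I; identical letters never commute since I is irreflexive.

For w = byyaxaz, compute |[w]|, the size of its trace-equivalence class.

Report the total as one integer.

#0=b has no predecessor
#1=y has no predecessor
#2=y depends on [1:y]
#3=a depends on [0:b]
#4=x has no predecessor
#5=a depends on [3:a]
#6=z depends on [5:a]
sources: [0:b, 1:y, 4:x]
N(rest) = Σ N(rest − s) over sources s of rest; N(one piece) = 1:
  size 1 → [2]=1  [4]=1  [6]=1
  size 2 → [1,2]=1  [2,4]=2  [2,6]=2  [4,6]=2  [5,6]=1
  size 3 → [1,2,4]=3  [1,2,6]=3  [2,4,6]=6  [2,5,6]=3  [3,5,6]=1  [4,5,6]=3
  size 4 → [0,3,5,6]=1  [1,2,4,6]=12  [1,2,5,6]=6  [2,3,5,6]=4  [2,4,5,6]=12  [3,4,5,6]=4
  size 5 → [0,2,3,5,6]=5  [0,3,4,5,6]=5  [1,2,3,5,6]=10  [1,2,4,5,6]=30  [2,3,4,5,6]=20
  first=0(b) contributes 60
  first=1(y) contributes 30
  first=4(x) contributes 15
|[w]| = 105

105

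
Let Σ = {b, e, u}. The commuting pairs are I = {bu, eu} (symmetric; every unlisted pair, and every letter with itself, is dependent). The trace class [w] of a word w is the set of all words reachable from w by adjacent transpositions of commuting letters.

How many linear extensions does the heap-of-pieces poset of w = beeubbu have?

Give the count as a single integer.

drop 0:b onto floor
drop 1:e onto {0:b}
drop 2:e onto {1:e}
drop 3:u onto floor
drop 4:b onto {2:e}
drop 5:b onto {4:b}
drop 6:u onto {3:u}
ground layer = {0:b, 3:u}
drop-orders for the pieces not yet dropped (sum over which currently-grounded one goes next):
  1 to go: {5} 1  {6} 1
  2 to go: {3,6} 1  {4,5} 1  {5,6} 2
  3 to go: {2,4,5} 1  {3,5,6} 3  {4,5,6} 3
  4 to go: {1,2,4,5} 1  {2,4,5,6} 4  {3,4,5,6} 6
  5 to go: {0,1,2,4,5} 1  {1,2,4,5,6} 5  {2,3,4,5,6} 10
  if 0:b drops first: 15 orders
  if 3:u drops first: 6 orders
heap linearizations: 21

21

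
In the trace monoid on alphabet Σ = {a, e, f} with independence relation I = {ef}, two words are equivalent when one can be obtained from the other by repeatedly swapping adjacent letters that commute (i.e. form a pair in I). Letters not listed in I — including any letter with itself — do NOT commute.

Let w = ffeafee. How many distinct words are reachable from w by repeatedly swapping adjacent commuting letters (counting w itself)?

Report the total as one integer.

9

piece 0:f — minimal
piece 1:f rests on {0:f}
piece 2:e — minimal
piece 3:a rests on {1:f, 2:e}
piece 4:f rests on {3:a}
piece 5:e rests on {3:a}
piece 6:e rests on {5:e}
minimal pieces: {0:f, 2:e}
ways to finish when only these pieces remain (= sum over removing one remaining piece with nothing left below it):
  1 left: {4}→1  {6}→1
  2 left: {4,6}→2  {5,6}→1
  3 left: {4,5,6}→3
  4 left: {3,4,5,6}→3
  5 left: {1,3,4,5,6}→3  {2,3,4,5,6}→3
  placing 0:f first → 6 extensions
  placing 2:e first → 3 extensions
total linear extensions = 9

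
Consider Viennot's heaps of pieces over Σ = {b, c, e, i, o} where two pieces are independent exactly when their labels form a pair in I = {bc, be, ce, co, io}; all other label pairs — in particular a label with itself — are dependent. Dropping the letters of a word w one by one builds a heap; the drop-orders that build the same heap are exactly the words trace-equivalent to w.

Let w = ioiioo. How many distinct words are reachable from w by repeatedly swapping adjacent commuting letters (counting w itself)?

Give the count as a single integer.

20

drop 0:i onto floor
drop 1:o onto floor
drop 2:i onto {0:i}
drop 3:i onto {2:i}
drop 4:o onto {1:o}
drop 5:o onto {4:o}
ground layer = {0:i, 1:o}
drop-orders for the pieces not yet dropped (sum over which currently-grounded one goes next):
  1 to go: {3} 1  {5} 1
  2 to go: {2,3} 1  {3,5} 2  {4,5} 1
  3 to go: {0,2,3} 1  {1,4,5} 1  {2,3,5} 3  {3,4,5} 3
  4 to go: {0,2,3,5} 4  {1,3,4,5} 4  {2,3,4,5} 6
  if 0:i drops first: 10 orders
  if 1:o drops first: 10 orders
heap linearizations: 20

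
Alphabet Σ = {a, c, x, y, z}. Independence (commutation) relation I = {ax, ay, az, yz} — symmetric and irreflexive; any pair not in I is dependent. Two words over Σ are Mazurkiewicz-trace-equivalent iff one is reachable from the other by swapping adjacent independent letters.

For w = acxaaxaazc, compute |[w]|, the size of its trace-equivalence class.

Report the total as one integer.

35

piece 0:a — minimal
piece 1:c rests on {0:a}
piece 2:x rests on {1:c}
piece 3:a rests on {1:c}
piece 4:a rests on {3:a}
piece 5:x rests on {2:x}
piece 6:a rests on {4:a}
piece 7:a rests on {6:a}
piece 8:z rests on {5:x}
piece 9:c rests on {7:a, 8:z}
minimal pieces: {0:a}
ways to finish when only these pieces remain (= sum over removing one remaining piece with nothing left below it):
  1 left: {9}→1
  2 left: {7,9}→1  {8,9}→1
  3 left: {5,8,9}→1  {6,7,9}→1  {7,8,9}→2
  4 left: {2,5,8,9}→1  {4,6,7,9}→1  {5,7,8,9}→3  {6,7,8,9}→3
  5 left: {2,5,7,8,9}→4  {3,4,6,7,9}→1  {4,6,7,8,9}→4  {5,6,7,8,9}→6
  6 left: {2,5,6,7,8,9}→10  {3,4,6,7,8,9}→5  {4,5,6,7,8,9}→10
  7 left: {2,4,5,6,7,8,9}→20  {3,4,5,6,7,8,9}→15
  8 left: {2,3,4,5,6,7,8,9}→35
  placing 0:a first → 35 extensions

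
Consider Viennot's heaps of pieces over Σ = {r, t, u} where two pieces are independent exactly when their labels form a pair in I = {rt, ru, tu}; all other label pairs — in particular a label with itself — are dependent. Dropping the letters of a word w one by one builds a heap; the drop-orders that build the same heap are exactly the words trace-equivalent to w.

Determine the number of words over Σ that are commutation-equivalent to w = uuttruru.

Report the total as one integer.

420

piece 0:u — minimal
piece 1:u rests on {0:u}
piece 2:t — minimal
piece 3:t rests on {2:t}
piece 4:r — minimal
piece 5:u rests on {1:u}
piece 6:r rests on {4:r}
piece 7:u rests on {5:u}
minimal pieces: {0:u, 2:t, 4:r}
ways to finish when only these pieces remain (= sum over removing one remaining piece with nothing left below it):
  1 left: {3}→1  {6}→1  {7}→1
  2 left: {2,3}→1  {3,6}→2  {3,7}→2  {4,6}→1  {5,7}→1  {6,7}→2
  3 left: {1,5,7}→1  {2,3,6}→3  {2,3,7}→3  {3,4,6}→3  {3,5,7}→3  {3,6,7}→6  {4,6,7}→3  {5,6,7}→3
  4 left: {0,1,5,7}→1  {1,3,5,7}→4  {1,5,6,7}→4  {2,3,4,6}→6  {2,3,5,7}→6  {2,3,6,7}→12  {3,4,6,7}→12  {3,5,6,7}→12  {4,5,6,7}→6
  5 left: {0,1,3,5,7}→5  {0,1,5,6,7}→5  {1,2,3,5,7}→10  {1,3,5,6,7}→20  {1,4,5,6,7}→10  {2,3,4,6,7}→30  {2,3,5,6,7}→30  {3,4,5,6,7}→30
  6 left: {0,1,2,3,5,7}→15  {0,1,3,5,6,7}→30  {0,1,4,5,6,7}→15  {1,2,3,5,6,7}→60  {1,3,4,5,6,7}→60  {2,3,4,5,6,7}→90
  placing 0:u first → 210 extensions
  placing 2:t first → 105 extensions
  placing 4:r first → 105 extensions
total linear extensions = 420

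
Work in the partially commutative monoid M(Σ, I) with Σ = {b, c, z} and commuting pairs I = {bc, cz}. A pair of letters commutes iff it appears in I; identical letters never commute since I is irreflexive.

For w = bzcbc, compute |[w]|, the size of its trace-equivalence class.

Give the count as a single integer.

10

drop 0:b onto floor
drop 1:z onto {0:b}
drop 2:c onto floor
drop 3:b onto {1:z}
drop 4:c onto {2:c}
ground layer = {0:b, 2:c}
drop-orders for the pieces not yet dropped (sum over which currently-grounded one goes next):
  1 to go: {3} 1  {4} 1
  2 to go: {1,3} 1  {2,4} 1  {3,4} 2
  3 to go: {0,1,3} 1  {1,3,4} 3  {2,3,4} 3
  if 0:b drops first: 6 orders
  if 2:c drops first: 4 orders
heap linearizations: 10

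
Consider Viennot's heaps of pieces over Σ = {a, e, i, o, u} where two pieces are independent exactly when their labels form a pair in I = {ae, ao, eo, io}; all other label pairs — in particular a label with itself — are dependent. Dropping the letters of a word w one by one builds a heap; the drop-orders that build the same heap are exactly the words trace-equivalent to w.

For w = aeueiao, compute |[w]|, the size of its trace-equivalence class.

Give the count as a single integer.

8

drop 0:a onto floor
drop 1:e onto floor
drop 2:u onto {0:a, 1:e}
drop 3:e onto {2:u}
drop 4:i onto {3:e}
drop 5:a onto {4:i}
drop 6:o onto {2:u}
ground layer = {0:a, 1:e}
drop-orders for the pieces not yet dropped (sum over which currently-grounded one goes next):
  1 to go: {5} 1  {6} 1
  2 to go: {4,5} 1  {5,6} 2
  3 to go: {3,4,5} 1  {4,5,6} 3
  4 to go: {3,4,5,6} 4
  5 to go: {2,3,4,5,6} 4
  if 0:a drops first: 4 orders
  if 1:e drops first: 4 orders
heap linearizations: 8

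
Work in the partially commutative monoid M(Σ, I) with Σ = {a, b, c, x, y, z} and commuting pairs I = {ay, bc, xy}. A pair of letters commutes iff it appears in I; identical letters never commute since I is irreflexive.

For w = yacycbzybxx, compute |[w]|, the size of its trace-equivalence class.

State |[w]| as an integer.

0(y) covers ∅
1(a) covers ∅
2(c) covers 0:y, 1:a
3(y) covers 2:c
4(c) covers 3:y
5(b) covers 3:y
6(z) covers 4:c, 5:b
7(y) covers 6:z
8(b) covers 7:y
9(x) covers 8:b
10(x) covers 9:x
floor of heap: 0:y, 1:a
completions by unplaced set U, small U first (add the entries for U minus each lowest piece of U):
  |U|=1: {10}:1
  |U|=2: {9,10}:1
  |U|=3: {8,9,10}:1
  |U|=4: {7,8,9,10}:1
  |U|=5: {6,7,8,9,10}:1
  |U|=6: {4,6,7,8,9,10}:1  {5,6,7,8,9,10}:1
  |U|=7: {4,5,6,7,8,9,10}:2
  |U|=8: {3,4,5,6,7,8,9,10}:2
  |U|=9: {2,3,4,5,6,7,8,9,10}:2
  start at 0(y): 2
  start at 1(a): 2
sum over floor = 4

4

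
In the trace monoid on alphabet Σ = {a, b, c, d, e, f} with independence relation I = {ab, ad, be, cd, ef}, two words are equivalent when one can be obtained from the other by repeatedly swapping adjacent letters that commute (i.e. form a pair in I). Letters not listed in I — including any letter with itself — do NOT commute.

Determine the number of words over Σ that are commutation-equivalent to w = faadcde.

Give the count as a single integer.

10

drop 0:f onto floor
drop 1:a onto {0:f}
drop 2:a onto {1:a}
drop 3:d onto {0:f}
drop 4:c onto {2:a}
drop 5:d onto {3:d}
drop 6:e onto {4:c, 5:d}
ground layer = {0:f}
drop-orders for the pieces not yet dropped (sum over which currently-grounded one goes next):
  1 to go: {6} 1
  2 to go: {4,6} 1  {5,6} 1
  3 to go: {2,4,6} 1  {3,5,6} 1  {4,5,6} 2
  4 to go: {1,2,4,6} 1  {2,4,5,6} 3  {3,4,5,6} 3
  5 to go: {1,2,4,5,6} 4  {2,3,4,5,6} 6
  if 0:f drops first: 10 orders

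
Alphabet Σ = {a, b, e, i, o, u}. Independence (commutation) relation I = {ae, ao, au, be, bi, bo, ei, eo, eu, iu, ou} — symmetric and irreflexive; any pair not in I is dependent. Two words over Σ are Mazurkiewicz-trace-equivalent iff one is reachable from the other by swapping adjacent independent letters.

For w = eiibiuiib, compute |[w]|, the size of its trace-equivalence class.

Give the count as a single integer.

0(e) covers ∅
1(i) covers ∅
2(i) covers 1:i
3(b) covers ∅
4(i) covers 2:i
5(u) covers 3:b
6(i) covers 4:i
7(i) covers 6:i
8(b) covers 5:u
floor of heap: 0:e, 1:i, 3:b
completions by unplaced set U, small U first (add the entries for U minus each lowest piece of U):
  |U|=1: {0}:1  {7}:1  {8}:1
  |U|=2: {0,7}:2  {0,8}:2  {5,8}:1  {6,7}:1  {7,8}:2
  |U|=3: {0,5,8}:3  {0,6,7}:3  {0,7,8}:6  {3,5,8}:1  {4,6,7}:1  {5,7,8}:3  {6,7,8}:3
  |U|=4: {0,3,5,8}:4  {0,4,6,7}:4  {0,5,7,8}:12  {0,6,7,8}:12  {2,4,6,7}:1  {3,5,7,8}:4  {4,6,7,8}:4  {5,6,7,8}:6
  |U|=5: {0,2,4,6,7}:5  {0,3,5,7,8}:20  {0,4,6,7,8}:20  {0,5,6,7,8}:30  {1,2,4,6,7}:1  {2,4,6,7,8}:5  {3,5,6,7,8}:10  {4,5,6,7,8}:10
  |U|=6: {0,1,2,4,6,7}:6  {0,2,4,6,7,8}:30  {0,3,5,6,7,8}:60  {0,4,5,6,7,8}:60  {1,2,4,6,7,8}:6  {2,4,5,6,7,8}:15  {3,4,5,6,7,8}:20
  |U|=7: {0,1,2,4,6,7,8}:42  {0,2,4,5,6,7,8}:105  {0,3,4,5,6,7,8}:140  {1,2,4,5,6,7,8}:21  {2,3,4,5,6,7,8}:35
  start at 0(e): 56
  start at 1(i): 280
  start at 3(b): 168
sum over floor = 504

504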